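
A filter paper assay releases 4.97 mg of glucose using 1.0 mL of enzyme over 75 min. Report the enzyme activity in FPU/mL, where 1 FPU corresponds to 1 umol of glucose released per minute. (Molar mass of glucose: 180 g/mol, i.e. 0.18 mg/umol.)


Activity = glucose_mg / (0.18 mg/umol * V_mL * t_min)
= 4.97 / (0.18 * 1.0 * 75)
= 0.3681 FPU/mL

0.3681 FPU/mL


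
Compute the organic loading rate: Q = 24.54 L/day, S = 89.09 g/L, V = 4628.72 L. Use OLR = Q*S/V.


OLR = Q * S / V
= 24.54 * 89.09 / 4628.72
= 0.4723 g/L/day

0.4723 g/L/day


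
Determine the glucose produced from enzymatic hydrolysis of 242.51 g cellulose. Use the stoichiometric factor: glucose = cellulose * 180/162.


glucose = cellulose * 180/162
= 242.51 * 180/162
= 269.4556 g

269.4556 g


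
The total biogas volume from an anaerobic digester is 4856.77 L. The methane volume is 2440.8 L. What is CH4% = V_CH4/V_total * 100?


CH4% = V_CH4 / V_total * 100
= 2440.8 / 4856.77 * 100
= 50.2556%

50.2556%


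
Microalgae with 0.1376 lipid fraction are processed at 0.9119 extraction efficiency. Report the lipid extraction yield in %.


Y = lipid_content * extraction_eff * 100
= 0.1376 * 0.9119 * 100
= 12.5477%

12.5477%


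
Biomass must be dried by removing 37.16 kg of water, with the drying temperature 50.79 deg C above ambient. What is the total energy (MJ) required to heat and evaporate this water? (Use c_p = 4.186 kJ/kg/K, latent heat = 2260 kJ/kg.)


E = m_water * (4.186 * dT + 2260) / 1000
= 37.16 * (4.186 * 50.79 + 2260) / 1000
= 91.8821 MJ

91.8821 MJ


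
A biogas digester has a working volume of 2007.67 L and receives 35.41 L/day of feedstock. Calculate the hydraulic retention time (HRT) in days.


HRT = V / Q
= 2007.67 / 35.41
= 56.6978 days

56.6978 days


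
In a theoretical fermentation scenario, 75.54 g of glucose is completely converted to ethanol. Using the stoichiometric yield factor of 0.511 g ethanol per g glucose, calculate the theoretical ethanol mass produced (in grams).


Theoretical ethanol yield: m_EtOH = 0.511 * m_glucose
m_EtOH = 0.511 * 75.54 = 38.6009 g

38.6009 g


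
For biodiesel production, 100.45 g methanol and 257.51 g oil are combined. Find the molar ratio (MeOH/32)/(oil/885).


Molar ratio = n_MeOH / n_oil = (MeOH/32) / (oil/885) = (MeOH * 885) / (32 * oil)
= (100.45 * 885) / (32 * 257.51)
= 10.7882

10.7882


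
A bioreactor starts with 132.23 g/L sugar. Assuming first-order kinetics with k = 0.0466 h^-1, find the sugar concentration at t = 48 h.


S = S0 * exp(-k * t)
S = 132.23 * exp(-0.0466 * 48)
S = 14.1221 g/L

14.1221 g/L


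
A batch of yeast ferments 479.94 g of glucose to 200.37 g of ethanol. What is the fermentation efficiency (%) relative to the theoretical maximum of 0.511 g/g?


Fermentation efficiency = (actual / (0.511 * glucose)) * 100
= (200.37 / (0.511 * 479.94)) * 100
= 81.7005%

81.7005%


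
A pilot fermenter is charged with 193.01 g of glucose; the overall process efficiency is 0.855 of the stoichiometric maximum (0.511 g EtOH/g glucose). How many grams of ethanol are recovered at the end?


Actual ethanol: m = 0.511 * 193.01 * 0.855
m = 84.3270 g

84.3270 g


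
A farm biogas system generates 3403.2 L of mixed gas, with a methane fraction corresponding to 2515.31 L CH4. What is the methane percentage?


CH4% = V_CH4 / V_total * 100
= 2515.31 / 3403.2 * 100
= 73.9101%

73.9101%


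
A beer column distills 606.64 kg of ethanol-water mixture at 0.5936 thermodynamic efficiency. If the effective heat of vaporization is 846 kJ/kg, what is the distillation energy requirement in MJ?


E = m * 846 / (eta * 1000)
= 606.64 * 846 / (0.5936 * 1000)
= 864.5846 MJ

864.5846 MJ


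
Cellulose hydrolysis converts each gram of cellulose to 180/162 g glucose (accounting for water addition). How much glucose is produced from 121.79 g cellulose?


glucose = cellulose * 180/162
= 121.79 * 180/162
= 135.3222 g

135.3222 g


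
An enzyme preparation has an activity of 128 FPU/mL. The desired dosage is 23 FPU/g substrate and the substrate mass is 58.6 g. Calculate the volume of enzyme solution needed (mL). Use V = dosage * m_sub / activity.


V = dosage * m_sub / activity
V = 23 * 58.6 / 128
V = 10.5297 mL

10.5297 mL


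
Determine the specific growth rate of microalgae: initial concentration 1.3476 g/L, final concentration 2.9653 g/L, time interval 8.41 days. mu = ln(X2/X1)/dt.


mu = ln(X2/X1) / dt
= ln(2.9653/1.3476) / 8.41
= 0.0938 per day

0.0938 per day


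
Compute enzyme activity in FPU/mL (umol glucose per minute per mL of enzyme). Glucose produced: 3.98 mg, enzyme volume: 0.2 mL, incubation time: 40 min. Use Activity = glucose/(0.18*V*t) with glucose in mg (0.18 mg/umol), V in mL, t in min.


Activity = glucose_mg / (0.18 mg/umol * V_mL * t_min)
= 3.98 / (0.18 * 0.2 * 40)
= 2.7639 FPU/mL

2.7639 FPU/mL


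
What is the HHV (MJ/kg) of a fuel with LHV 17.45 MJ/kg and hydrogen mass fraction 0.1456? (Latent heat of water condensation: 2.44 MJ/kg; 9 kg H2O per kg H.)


HHV = LHV + H_frac * 9 * 2.44
= 17.45 + 0.1456 * 9 * 2.44
= 20.6474 MJ/kg

20.6474 MJ/kg


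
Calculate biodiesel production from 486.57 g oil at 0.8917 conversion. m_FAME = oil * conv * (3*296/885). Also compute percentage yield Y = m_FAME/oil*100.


m_FAME = oil * conv * (3 * 296 / 885) = oil * conv * (888/885)
= 486.57 * 0.8917 * 888 / 885
= 435.3452 g
Y = m_FAME / oil * 100 = conv * (888/885) * 100
= 0.8917 * 888 / 885 * 100
= 89.47%

435.3452 g FAME; Y = 89.47%


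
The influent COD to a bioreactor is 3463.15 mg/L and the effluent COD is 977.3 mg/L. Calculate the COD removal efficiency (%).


eta = (COD_in - COD_out) / COD_in * 100
= (3463.15 - 977.3) / 3463.15 * 100
= 71.7800%

71.7800%


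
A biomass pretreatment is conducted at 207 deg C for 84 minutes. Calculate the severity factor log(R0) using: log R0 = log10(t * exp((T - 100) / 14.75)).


logR0 = log10(t * exp((T - 100) / 14.75))
= log10(84 * exp((207 - 100) / 14.75))
= 5.0748

5.0748


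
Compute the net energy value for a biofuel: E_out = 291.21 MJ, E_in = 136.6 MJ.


NEV = E_out - E_in
= 291.21 - 136.6
= 154.6100 MJ

154.6100 MJ


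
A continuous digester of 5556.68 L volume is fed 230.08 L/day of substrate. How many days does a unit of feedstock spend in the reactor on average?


HRT = V / Q
= 5556.68 / 230.08
= 24.1511 days

24.1511 days


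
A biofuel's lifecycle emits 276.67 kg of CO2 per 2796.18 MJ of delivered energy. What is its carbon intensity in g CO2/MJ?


CI = CO2 * 1000 / E
= 276.67 * 1000 / 2796.18
= 98.9457 g CO2/MJ

98.9457 g CO2/MJ


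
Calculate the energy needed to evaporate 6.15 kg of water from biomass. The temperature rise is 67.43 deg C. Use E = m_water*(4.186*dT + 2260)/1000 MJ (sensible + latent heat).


E = m_water * (4.186 * dT + 2260) / 1000
= 6.15 * (4.186 * 67.43 + 2260) / 1000
= 15.6349 MJ

15.6349 MJ


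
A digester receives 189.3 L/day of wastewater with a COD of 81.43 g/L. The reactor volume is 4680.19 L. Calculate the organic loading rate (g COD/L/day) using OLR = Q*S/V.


OLR = Q * S / V
= 189.3 * 81.43 / 4680.19
= 3.2936 g/L/day

3.2936 g/L/day


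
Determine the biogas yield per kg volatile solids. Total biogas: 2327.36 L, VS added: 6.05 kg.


Y = V / VS
= 2327.36 / 6.05
= 384.6876 L/kg VS

384.6876 L/kg VS


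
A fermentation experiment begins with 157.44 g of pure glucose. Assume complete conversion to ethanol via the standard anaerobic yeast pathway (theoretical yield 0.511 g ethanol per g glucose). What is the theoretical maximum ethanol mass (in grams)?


Theoretical ethanol yield: m_EtOH = 0.511 * m_glucose
m_EtOH = 0.511 * 157.44 = 80.4518 g

80.4518 g


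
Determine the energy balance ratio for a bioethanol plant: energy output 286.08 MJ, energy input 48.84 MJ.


EROI = E_out / E_in
= 286.08 / 48.84
= 5.8575

5.8575


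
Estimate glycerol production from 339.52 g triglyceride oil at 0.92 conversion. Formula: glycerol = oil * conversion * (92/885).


glycerol = oil * conv * (92/885)
= 339.52 * 0.92 * 92 / 885
= 32.4712 g

32.4712 g


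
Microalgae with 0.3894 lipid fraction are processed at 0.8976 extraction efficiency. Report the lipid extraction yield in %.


Y = lipid_content * extraction_eff * 100
= 0.3894 * 0.8976 * 100
= 34.9525%

34.9525%


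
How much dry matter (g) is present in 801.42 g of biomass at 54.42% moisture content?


Wd = Ww * (1 - MC/100)
= 801.42 * (1 - 54.42/100)
= 365.2872 g

365.2872 g


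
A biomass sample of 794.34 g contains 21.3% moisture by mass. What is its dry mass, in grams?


Wd = Ww * (1 - MC/100)
= 794.34 * (1 - 21.3/100)
= 625.1456 g

625.1456 g


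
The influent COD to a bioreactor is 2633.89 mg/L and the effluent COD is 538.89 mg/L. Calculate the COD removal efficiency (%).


eta = (COD_in - COD_out) / COD_in * 100
= (2633.89 - 538.89) / 2633.89 * 100
= 79.5401%

79.5401%


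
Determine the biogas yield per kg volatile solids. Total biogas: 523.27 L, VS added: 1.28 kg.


Y = V / VS
= 523.27 / 1.28
= 408.8047 L/kg VS

408.8047 L/kg VS


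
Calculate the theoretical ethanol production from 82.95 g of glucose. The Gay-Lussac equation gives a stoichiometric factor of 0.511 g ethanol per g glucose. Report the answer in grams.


Theoretical ethanol yield: m_EtOH = 0.511 * m_glucose
m_EtOH = 0.511 * 82.95 = 42.3875 g

42.3875 g


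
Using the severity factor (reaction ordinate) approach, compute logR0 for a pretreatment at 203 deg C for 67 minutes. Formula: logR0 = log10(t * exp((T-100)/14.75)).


logR0 = log10(t * exp((T - 100) / 14.75))
= log10(67 * exp((203 - 100) / 14.75))
= 4.8588

4.8588


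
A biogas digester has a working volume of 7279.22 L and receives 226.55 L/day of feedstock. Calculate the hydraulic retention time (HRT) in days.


HRT = V / Q
= 7279.22 / 226.55
= 32.1307 days

32.1307 days


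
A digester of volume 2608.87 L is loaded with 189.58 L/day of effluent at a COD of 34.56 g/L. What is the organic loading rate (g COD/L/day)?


OLR = Q * S / V
= 189.58 * 34.56 / 2608.87
= 2.5114 g/L/day

2.5114 g/L/day


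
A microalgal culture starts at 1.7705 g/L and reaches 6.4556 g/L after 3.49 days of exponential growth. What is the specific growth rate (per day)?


mu = ln(X2/X1) / dt
= ln(6.4556/1.7705) / 3.49
= 0.3707 per day

0.3707 per day


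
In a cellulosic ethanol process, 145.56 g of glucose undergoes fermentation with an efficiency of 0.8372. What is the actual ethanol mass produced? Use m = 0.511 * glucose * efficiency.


Actual ethanol: m = 0.511 * 145.56 * 0.8372
m = 62.2719 g

62.2719 g


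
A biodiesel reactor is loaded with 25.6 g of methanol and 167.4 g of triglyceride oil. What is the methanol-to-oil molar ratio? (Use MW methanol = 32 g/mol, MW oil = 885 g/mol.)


Molar ratio = n_MeOH / n_oil = (MeOH/32) / (oil/885) = (MeOH * 885) / (32 * oil)
= (25.6 * 885) / (32 * 167.4)
= 4.2294

4.2294


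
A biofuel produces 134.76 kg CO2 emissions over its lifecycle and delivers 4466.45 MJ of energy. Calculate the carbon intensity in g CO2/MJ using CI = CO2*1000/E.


CI = CO2 * 1000 / E
= 134.76 * 1000 / 4466.45
= 30.1716 g CO2/MJ

30.1716 g CO2/MJ


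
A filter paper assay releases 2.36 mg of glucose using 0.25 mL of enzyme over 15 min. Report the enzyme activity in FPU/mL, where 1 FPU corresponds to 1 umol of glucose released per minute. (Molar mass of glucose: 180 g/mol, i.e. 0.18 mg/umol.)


Activity = glucose_mg / (0.18 mg/umol * V_mL * t_min)
= 2.36 / (0.18 * 0.25 * 15)
= 3.4963 FPU/mL

3.4963 FPU/mL


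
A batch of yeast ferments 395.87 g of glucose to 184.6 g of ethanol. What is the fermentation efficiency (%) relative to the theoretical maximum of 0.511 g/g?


Fermentation efficiency = (actual / (0.511 * glucose)) * 100
= (184.6 / (0.511 * 395.87)) * 100
= 91.2553%

91.2553%


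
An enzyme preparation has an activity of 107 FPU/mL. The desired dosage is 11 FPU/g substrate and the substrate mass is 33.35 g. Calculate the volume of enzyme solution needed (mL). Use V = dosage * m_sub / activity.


V = dosage * m_sub / activity
V = 11 * 33.35 / 107
V = 3.4285 mL

3.4285 mL


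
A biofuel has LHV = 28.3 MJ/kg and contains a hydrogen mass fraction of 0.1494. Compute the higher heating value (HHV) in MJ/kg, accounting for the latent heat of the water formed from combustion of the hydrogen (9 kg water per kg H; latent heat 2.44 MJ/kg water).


HHV = LHV + H_frac * 9 * 2.44
= 28.3 + 0.1494 * 9 * 2.44
= 31.5808 MJ/kg

31.5808 MJ/kg


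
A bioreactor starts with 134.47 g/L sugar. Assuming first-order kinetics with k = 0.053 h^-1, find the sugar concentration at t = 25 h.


S = S0 * exp(-k * t)
S = 134.47 * exp(-0.053 * 25)
S = 35.7425 g/L

35.7425 g/L


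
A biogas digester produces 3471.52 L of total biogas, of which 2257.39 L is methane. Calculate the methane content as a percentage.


CH4% = V_CH4 / V_total * 100
= 2257.39 / 3471.52 * 100
= 65.0260%

65.0260%


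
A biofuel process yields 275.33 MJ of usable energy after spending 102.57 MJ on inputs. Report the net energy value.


NEV = E_out - E_in
= 275.33 - 102.57
= 172.7600 MJ

172.7600 MJ


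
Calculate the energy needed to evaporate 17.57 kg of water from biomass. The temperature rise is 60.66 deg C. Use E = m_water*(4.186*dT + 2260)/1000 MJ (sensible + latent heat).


E = m_water * (4.186 * dT + 2260) / 1000
= 17.57 * (4.186 * 60.66 + 2260) / 1000
= 44.1696 MJ

44.1696 MJ


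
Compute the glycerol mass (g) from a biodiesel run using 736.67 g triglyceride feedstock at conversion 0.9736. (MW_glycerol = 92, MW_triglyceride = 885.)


glycerol = oil * conv * (92/885)
= 736.67 * 0.9736 * 92 / 885
= 74.5587 g

74.5587 g


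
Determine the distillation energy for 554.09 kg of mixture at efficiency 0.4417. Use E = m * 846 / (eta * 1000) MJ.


E = m * 846 / (eta * 1000)
= 554.09 * 846 / (0.4417 * 1000)
= 1061.2636 MJ

1061.2636 MJ


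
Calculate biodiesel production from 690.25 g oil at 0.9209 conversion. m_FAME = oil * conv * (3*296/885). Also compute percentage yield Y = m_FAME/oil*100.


m_FAME = oil * conv * (3 * 296 / 885) = oil * conv * (888/885)
= 690.25 * 0.9209 * 888 / 885
= 637.8060 g
Y = m_FAME / oil * 100 = conv * (888/885) * 100
= 0.9209 * 888 / 885 * 100
= 92.40%

637.8060 g FAME; Y = 92.40%


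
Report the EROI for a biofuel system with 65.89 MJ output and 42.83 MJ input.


EROI = E_out / E_in
= 65.89 / 42.83
= 1.5384

1.5384


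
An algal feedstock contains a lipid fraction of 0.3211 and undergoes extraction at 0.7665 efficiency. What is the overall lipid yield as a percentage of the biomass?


Y = lipid_content * extraction_eff * 100
= 0.3211 * 0.7665 * 100
= 24.6123%

24.6123%


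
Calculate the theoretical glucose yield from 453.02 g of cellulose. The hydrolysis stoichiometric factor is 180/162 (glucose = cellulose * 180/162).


glucose = cellulose * 180/162
= 453.02 * 180/162
= 503.3556 g

503.3556 g


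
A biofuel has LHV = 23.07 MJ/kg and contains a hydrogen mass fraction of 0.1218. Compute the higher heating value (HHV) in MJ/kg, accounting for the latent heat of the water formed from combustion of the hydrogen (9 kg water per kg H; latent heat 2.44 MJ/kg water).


HHV = LHV + H_frac * 9 * 2.44
= 23.07 + 0.1218 * 9 * 2.44
= 25.7447 MJ/kg

25.7447 MJ/kg


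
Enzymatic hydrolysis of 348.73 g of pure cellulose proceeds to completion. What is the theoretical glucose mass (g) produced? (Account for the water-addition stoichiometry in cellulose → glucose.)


glucose = cellulose * 180/162
= 348.73 * 180/162
= 387.4778 g

387.4778 g


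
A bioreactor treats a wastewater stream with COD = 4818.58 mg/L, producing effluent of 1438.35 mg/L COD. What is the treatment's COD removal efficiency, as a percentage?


eta = (COD_in - COD_out) / COD_in * 100
= (4818.58 - 1438.35) / 4818.58 * 100
= 70.1499%

70.1499%


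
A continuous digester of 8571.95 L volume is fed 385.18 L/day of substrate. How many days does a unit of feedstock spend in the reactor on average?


HRT = V / Q
= 8571.95 / 385.18
= 22.2544 days

22.2544 days


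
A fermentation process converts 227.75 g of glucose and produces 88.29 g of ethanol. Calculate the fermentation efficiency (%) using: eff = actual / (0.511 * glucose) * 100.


Fermentation efficiency = (actual / (0.511 * glucose)) * 100
= (88.29 / (0.511 * 227.75)) * 100
= 75.8634%

75.8634%


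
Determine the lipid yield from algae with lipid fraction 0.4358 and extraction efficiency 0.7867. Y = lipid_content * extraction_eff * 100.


Y = lipid_content * extraction_eff * 100
= 0.4358 * 0.7867 * 100
= 34.2844%

34.2844%


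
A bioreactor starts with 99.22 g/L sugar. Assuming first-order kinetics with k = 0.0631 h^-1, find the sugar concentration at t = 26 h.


S = S0 * exp(-k * t)
S = 99.22 * exp(-0.0631 * 26)
S = 19.2352 g/L

19.2352 g/L


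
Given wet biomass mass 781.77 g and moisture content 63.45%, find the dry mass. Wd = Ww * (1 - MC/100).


Wd = Ww * (1 - MC/100)
= 781.77 * (1 - 63.45/100)
= 285.7369 g

285.7369 g


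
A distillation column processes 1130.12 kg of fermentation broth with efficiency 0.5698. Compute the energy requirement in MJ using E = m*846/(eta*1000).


E = m * 846 / (eta * 1000)
= 1130.12 * 846 / (0.5698 * 1000)
= 1677.9247 MJ

1677.9247 MJ


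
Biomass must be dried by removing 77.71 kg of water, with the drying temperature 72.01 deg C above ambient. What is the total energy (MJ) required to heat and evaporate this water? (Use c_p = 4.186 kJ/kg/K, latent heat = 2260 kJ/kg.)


E = m_water * (4.186 * dT + 2260) / 1000
= 77.71 * (4.186 * 72.01 + 2260) / 1000
= 199.0490 MJ

199.0490 MJ


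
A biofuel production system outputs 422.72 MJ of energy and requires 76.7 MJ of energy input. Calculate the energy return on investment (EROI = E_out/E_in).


EROI = E_out / E_in
= 422.72 / 76.7
= 5.5113

5.5113


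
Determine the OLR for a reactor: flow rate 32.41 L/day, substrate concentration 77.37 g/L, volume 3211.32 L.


OLR = Q * S / V
= 32.41 * 77.37 / 3211.32
= 0.7809 g/L/day

0.7809 g/L/day


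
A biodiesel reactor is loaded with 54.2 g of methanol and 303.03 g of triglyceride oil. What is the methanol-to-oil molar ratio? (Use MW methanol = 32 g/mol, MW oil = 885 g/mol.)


Molar ratio = n_MeOH / n_oil = (MeOH/32) / (oil/885) = (MeOH * 885) / (32 * oil)
= (54.2 * 885) / (32 * 303.03)
= 4.9466

4.9466


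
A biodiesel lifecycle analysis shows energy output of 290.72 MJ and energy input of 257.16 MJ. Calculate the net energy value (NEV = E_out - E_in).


NEV = E_out - E_in
= 290.72 - 257.16
= 33.5600 MJ

33.5600 MJ


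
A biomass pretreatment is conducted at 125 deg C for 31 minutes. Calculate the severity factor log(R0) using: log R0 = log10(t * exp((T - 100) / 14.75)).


logR0 = log10(t * exp((T - 100) / 14.75))
= log10(31 * exp((125 - 100) / 14.75))
= 2.2275

2.2275


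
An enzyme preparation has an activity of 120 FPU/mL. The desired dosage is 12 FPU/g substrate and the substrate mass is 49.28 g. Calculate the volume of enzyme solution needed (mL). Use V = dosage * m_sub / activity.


V = dosage * m_sub / activity
V = 12 * 49.28 / 120
V = 4.9280 mL

4.9280 mL


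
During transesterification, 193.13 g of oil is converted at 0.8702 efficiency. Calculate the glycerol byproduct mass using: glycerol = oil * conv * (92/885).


glycerol = oil * conv * (92/885)
= 193.13 * 0.8702 * 92 / 885
= 17.4708 g

17.4708 g


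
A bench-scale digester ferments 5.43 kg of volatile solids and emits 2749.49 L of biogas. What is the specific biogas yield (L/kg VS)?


Y = V / VS
= 2749.49 / 5.43
= 506.3517 L/kg VS

506.3517 L/kg VS


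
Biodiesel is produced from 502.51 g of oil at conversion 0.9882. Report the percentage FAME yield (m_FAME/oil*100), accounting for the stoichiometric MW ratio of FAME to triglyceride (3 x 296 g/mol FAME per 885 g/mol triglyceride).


m_FAME = oil * conv * (3 * 296 / 885) = oil * conv * (888/885)
= 502.51 * 0.9882 * 888 / 885
= 498.2637 g
Y = m_FAME / oil * 100 = conv * (888/885) * 100
= 0.9882 * 888 / 885 * 100
= 99.15%

99.15%


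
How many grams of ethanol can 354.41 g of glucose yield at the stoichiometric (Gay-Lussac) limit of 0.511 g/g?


Theoretical ethanol yield: m_EtOH = 0.511 * m_glucose
m_EtOH = 0.511 * 354.41 = 181.1035 g

181.1035 g


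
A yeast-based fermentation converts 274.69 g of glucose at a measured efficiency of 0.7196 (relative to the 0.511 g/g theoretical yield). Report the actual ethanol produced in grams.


Actual ethanol: m = 0.511 * 274.69 * 0.7196
m = 101.0078 g

101.0078 g


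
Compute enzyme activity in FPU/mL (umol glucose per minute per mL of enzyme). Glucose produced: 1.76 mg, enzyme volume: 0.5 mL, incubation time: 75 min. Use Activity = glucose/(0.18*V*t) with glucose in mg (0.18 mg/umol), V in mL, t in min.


Activity = glucose_mg / (0.18 mg/umol * V_mL * t_min)
= 1.76 / (0.18 * 0.5 * 75)
= 0.2607 FPU/mL

0.2607 FPU/mL


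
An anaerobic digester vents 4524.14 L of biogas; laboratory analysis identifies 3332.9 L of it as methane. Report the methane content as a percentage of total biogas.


CH4% = V_CH4 / V_total * 100
= 3332.9 / 4524.14 * 100
= 73.6692%

73.6692%


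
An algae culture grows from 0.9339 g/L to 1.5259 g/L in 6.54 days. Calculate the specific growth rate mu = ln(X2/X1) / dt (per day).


mu = ln(X2/X1) / dt
= ln(1.5259/0.9339) / 6.54
= 0.0751 per day

0.0751 per day


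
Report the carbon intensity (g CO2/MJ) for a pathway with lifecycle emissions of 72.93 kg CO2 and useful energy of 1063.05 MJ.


CI = CO2 * 1000 / E
= 72.93 * 1000 / 1063.05
= 68.6045 g CO2/MJ

68.6045 g CO2/MJ


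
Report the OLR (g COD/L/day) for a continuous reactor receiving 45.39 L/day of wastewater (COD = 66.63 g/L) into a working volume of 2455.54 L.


OLR = Q * S / V
= 45.39 * 66.63 / 2455.54
= 1.2316 g/L/day

1.2316 g/L/day


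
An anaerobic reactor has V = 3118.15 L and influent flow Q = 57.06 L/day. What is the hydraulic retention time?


HRT = V / Q
= 3118.15 / 57.06
= 54.6469 days

54.6469 days


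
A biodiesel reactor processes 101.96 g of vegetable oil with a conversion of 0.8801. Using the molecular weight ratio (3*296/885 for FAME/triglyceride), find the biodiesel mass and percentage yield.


m_FAME = oil * conv * (3 * 296 / 885) = oil * conv * (888/885)
= 101.96 * 0.8801 * 888 / 885
= 90.0392 g
Y = m_FAME / oil * 100 = conv * (888/885) * 100
= 0.8801 * 888 / 885 * 100
= 88.31%

90.0392 g FAME; Y = 88.31%


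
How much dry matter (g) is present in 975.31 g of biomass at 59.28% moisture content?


Wd = Ww * (1 - MC/100)
= 975.31 * (1 - 59.28/100)
= 397.1462 g

397.1462 g


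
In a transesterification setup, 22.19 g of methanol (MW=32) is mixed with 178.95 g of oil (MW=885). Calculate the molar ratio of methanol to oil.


Molar ratio = n_MeOH / n_oil = (MeOH/32) / (oil/885) = (MeOH * 885) / (32 * oil)
= (22.19 * 885) / (32 * 178.95)
= 3.4294

3.4294


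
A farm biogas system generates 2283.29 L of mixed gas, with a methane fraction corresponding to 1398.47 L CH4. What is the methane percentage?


CH4% = V_CH4 / V_total * 100
= 1398.47 / 2283.29 * 100
= 61.2480%

61.2480%


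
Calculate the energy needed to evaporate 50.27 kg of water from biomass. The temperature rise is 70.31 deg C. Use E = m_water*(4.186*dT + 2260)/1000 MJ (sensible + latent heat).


E = m_water * (4.186 * dT + 2260) / 1000
= 50.27 * (4.186 * 70.31 + 2260) / 1000
= 128.4055 MJ

128.4055 MJ


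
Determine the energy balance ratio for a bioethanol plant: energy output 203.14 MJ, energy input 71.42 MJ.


EROI = E_out / E_in
= 203.14 / 71.42
= 2.8443

2.8443


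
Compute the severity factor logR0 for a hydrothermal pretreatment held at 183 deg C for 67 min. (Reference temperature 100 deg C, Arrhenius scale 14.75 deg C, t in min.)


logR0 = log10(t * exp((T - 100) / 14.75))
= log10(67 * exp((183 - 100) / 14.75))
= 4.2699

4.2699


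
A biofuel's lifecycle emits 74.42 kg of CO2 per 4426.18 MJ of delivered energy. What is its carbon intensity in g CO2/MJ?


CI = CO2 * 1000 / E
= 74.42 * 1000 / 4426.18
= 16.8136 g CO2/MJ

16.8136 g CO2/MJ


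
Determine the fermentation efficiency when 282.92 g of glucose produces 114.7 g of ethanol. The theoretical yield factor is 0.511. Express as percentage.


Fermentation efficiency = (actual / (0.511 * glucose)) * 100
= (114.7 / (0.511 * 282.92)) * 100
= 79.3376%

79.3376%


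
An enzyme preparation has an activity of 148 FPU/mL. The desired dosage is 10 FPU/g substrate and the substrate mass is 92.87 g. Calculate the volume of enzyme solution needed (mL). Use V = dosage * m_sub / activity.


V = dosage * m_sub / activity
V = 10 * 92.87 / 148
V = 6.2750 mL

6.2750 mL


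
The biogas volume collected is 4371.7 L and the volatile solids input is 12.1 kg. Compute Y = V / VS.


Y = V / VS
= 4371.7 / 12.1
= 361.2975 L/kg VS

361.2975 L/kg VS


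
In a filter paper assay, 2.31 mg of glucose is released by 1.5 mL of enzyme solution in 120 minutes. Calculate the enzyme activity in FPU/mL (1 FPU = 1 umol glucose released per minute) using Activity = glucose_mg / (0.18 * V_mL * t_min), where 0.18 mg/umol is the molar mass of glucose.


Activity = glucose_mg / (0.18 mg/umol * V_mL * t_min)
= 2.31 / (0.18 * 1.5 * 120)
= 0.0713 FPU/mL

0.0713 FPU/mL


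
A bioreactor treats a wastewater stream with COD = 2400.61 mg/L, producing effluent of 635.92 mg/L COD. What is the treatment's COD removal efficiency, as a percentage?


eta = (COD_in - COD_out) / COD_in * 100
= (2400.61 - 635.92) / 2400.61 * 100
= 73.5101%

73.5101%


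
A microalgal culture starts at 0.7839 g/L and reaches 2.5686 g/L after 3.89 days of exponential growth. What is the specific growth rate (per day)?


mu = ln(X2/X1) / dt
= ln(2.5686/0.7839) / 3.89
= 0.3051 per day

0.3051 per day


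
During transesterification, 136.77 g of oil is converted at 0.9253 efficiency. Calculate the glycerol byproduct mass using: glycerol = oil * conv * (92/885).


glycerol = oil * conv * (92/885)
= 136.77 * 0.9253 * 92 / 885
= 13.1558 g

13.1558 g


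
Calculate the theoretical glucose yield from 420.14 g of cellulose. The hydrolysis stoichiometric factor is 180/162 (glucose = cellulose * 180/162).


glucose = cellulose * 180/162
= 420.14 * 180/162
= 466.8222 g

466.8222 g


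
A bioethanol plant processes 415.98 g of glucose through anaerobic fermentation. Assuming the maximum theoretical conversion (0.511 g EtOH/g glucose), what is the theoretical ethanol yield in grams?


Theoretical ethanol yield: m_EtOH = 0.511 * m_glucose
m_EtOH = 0.511 * 415.98 = 212.5658 g

212.5658 g


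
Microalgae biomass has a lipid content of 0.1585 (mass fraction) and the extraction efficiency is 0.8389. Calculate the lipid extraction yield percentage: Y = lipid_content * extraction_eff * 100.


Y = lipid_content * extraction_eff * 100
= 0.1585 * 0.8389 * 100
= 13.2966%

13.2966%


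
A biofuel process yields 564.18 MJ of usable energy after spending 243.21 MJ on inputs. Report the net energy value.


NEV = E_out - E_in
= 564.18 - 243.21
= 320.9700 MJ

320.9700 MJ


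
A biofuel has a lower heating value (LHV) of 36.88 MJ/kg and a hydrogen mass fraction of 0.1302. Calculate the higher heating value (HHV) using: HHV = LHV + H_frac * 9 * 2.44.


HHV = LHV + H_frac * 9 * 2.44
= 36.88 + 0.1302 * 9 * 2.44
= 39.7392 MJ/kg

39.7392 MJ/kg


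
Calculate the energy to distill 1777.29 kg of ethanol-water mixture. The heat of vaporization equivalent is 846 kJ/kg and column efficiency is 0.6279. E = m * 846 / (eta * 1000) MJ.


E = m * 846 / (eta * 1000)
= 1777.29 * 846 / (0.6279 * 1000)
= 2394.6287 MJ

2394.6287 MJ


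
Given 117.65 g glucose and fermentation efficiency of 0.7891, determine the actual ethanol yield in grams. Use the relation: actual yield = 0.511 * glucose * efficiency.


Actual ethanol: m = 0.511 * 117.65 * 0.7891
m = 47.4400 g

47.4400 g


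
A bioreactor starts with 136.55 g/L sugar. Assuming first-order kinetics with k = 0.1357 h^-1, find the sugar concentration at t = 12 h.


S = S0 * exp(-k * t)
S = 136.55 * exp(-0.1357 * 12)
S = 26.7970 g/L

26.7970 g/L


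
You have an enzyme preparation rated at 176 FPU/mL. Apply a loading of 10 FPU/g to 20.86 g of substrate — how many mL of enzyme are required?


V = dosage * m_sub / activity
V = 10 * 20.86 / 176
V = 1.1852 mL

1.1852 mL


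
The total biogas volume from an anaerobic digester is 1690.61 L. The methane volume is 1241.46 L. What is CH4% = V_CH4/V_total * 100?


CH4% = V_CH4 / V_total * 100
= 1241.46 / 1690.61 * 100
= 73.4327%

73.4327%


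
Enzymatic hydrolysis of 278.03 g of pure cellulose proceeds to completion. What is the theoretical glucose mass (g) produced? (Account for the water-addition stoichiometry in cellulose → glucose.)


glucose = cellulose * 180/162
= 278.03 * 180/162
= 308.9222 g

308.9222 g


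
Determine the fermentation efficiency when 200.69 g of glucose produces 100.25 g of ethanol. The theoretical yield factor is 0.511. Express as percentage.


Fermentation efficiency = (actual / (0.511 * glucose)) * 100
= (100.25 / (0.511 * 200.69)) * 100
= 97.7547%

97.7547%


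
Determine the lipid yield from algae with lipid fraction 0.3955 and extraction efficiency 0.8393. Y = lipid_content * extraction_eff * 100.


Y = lipid_content * extraction_eff * 100
= 0.3955 * 0.8393 * 100
= 33.1943%

33.1943%


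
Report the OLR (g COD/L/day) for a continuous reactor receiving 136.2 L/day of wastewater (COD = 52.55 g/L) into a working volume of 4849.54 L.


OLR = Q * S / V
= 136.2 * 52.55 / 4849.54
= 1.4759 g/L/day

1.4759 g/L/day


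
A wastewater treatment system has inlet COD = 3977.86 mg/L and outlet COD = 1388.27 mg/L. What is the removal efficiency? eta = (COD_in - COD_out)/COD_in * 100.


eta = (COD_in - COD_out) / COD_in * 100
= (3977.86 - 1388.27) / 3977.86 * 100
= 65.1001%

65.1001%


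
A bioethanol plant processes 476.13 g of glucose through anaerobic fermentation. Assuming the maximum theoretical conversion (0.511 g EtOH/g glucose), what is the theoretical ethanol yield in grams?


Theoretical ethanol yield: m_EtOH = 0.511 * m_glucose
m_EtOH = 0.511 * 476.13 = 243.3024 g

243.3024 g


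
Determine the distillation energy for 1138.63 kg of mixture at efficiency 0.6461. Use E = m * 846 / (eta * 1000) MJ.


E = m * 846 / (eta * 1000)
= 1138.63 * 846 / (0.6461 * 1000)
= 1490.9162 MJ

1490.9162 MJ


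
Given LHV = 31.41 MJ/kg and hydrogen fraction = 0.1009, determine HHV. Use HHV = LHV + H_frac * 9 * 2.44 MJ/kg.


HHV = LHV + H_frac * 9 * 2.44
= 31.41 + 0.1009 * 9 * 2.44
= 33.6258 MJ/kg

33.6258 MJ/kg


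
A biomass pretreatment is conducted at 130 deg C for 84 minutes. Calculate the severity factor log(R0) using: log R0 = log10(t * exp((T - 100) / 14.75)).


logR0 = log10(t * exp((T - 100) / 14.75))
= log10(84 * exp((130 - 100) / 14.75))
= 2.8076

2.8076


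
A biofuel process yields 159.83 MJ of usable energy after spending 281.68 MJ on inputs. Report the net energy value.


NEV = E_out - E_in
= 159.83 - 281.68
= -121.8500 MJ

-121.8500 MJ


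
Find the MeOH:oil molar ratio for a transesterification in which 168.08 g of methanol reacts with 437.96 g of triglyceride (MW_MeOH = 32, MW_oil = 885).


Molar ratio = n_MeOH / n_oil = (MeOH/32) / (oil/885) = (MeOH * 885) / (32 * oil)
= (168.08 * 885) / (32 * 437.96)
= 10.6139

10.6139


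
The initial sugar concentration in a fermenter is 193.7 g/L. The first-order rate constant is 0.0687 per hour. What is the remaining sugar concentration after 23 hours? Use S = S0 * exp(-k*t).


S = S0 * exp(-k * t)
S = 193.7 * exp(-0.0687 * 23)
S = 39.8934 g/L

39.8934 g/L


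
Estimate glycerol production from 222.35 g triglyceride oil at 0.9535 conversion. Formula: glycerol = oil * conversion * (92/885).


glycerol = oil * conv * (92/885)
= 222.35 * 0.9535 * 92 / 885
= 22.0395 g

22.0395 g


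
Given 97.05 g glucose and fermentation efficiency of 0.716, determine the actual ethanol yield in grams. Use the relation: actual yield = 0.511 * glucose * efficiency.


Actual ethanol: m = 0.511 * 97.05 * 0.716
m = 35.5083 g

35.5083 g


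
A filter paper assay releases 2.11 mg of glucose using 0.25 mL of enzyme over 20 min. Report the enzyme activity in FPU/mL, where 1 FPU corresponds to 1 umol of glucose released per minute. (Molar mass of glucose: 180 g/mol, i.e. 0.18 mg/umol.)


Activity = glucose_mg / (0.18 mg/umol * V_mL * t_min)
= 2.11 / (0.18 * 0.25 * 20)
= 2.3444 FPU/mL

2.3444 FPU/mL


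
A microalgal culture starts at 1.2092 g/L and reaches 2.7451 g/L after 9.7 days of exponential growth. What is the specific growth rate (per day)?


mu = ln(X2/X1) / dt
= ln(2.7451/1.2092) / 9.7
= 0.0845 per day

0.0845 per day


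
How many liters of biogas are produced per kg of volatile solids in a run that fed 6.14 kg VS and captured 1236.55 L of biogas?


Y = V / VS
= 1236.55 / 6.14
= 201.3925 L/kg VS

201.3925 L/kg VS


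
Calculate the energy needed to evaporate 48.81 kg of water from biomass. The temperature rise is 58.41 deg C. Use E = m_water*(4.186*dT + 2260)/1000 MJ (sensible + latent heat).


E = m_water * (4.186 * dT + 2260) / 1000
= 48.81 * (4.186 * 58.41 + 2260) / 1000
= 122.2449 MJ

122.2449 MJ


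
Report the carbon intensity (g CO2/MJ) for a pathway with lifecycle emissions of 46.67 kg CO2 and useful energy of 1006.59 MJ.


CI = CO2 * 1000 / E
= 46.67 * 1000 / 1006.59
= 46.3645 g CO2/MJ

46.3645 g CO2/MJ


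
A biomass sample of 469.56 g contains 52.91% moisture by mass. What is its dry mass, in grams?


Wd = Ww * (1 - MC/100)
= 469.56 * (1 - 52.91/100)
= 221.1158 g

221.1158 g


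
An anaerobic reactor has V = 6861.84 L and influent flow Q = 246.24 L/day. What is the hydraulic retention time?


HRT = V / Q
= 6861.84 / 246.24
= 27.8665 days

27.8665 days


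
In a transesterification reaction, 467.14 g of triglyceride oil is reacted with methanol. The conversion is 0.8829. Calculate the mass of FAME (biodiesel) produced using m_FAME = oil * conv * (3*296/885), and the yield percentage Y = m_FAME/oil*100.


m_FAME = oil * conv * (3 * 296 / 885) = oil * conv * (888/885)
= 467.14 * 0.8829 * 888 / 885
= 413.8360 g
Y = m_FAME / oil * 100 = conv * (888/885) * 100
= 0.8829 * 888 / 885 * 100
= 88.59%

413.8360 g FAME; Y = 88.59%


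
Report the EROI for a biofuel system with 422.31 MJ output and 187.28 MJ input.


EROI = E_out / E_in
= 422.31 / 187.28
= 2.2550

2.2550


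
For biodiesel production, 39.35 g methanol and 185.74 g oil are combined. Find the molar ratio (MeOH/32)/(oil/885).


Molar ratio = n_MeOH / n_oil = (MeOH/32) / (oil/885) = (MeOH * 885) / (32 * oil)
= (39.35 * 885) / (32 * 185.74)
= 5.8591

5.8591


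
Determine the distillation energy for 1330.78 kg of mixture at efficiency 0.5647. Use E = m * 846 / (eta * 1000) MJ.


E = m * 846 / (eta * 1000)
= 1330.78 * 846 / (0.5647 * 1000)
= 1993.6956 MJ

1993.6956 MJ


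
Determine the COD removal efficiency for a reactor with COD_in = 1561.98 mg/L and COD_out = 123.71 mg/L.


eta = (COD_in - COD_out) / COD_in * 100
= (1561.98 - 123.71) / 1561.98 * 100
= 92.0799%

92.0799%


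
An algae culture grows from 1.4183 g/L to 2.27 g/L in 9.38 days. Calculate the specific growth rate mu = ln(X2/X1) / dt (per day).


mu = ln(X2/X1) / dt
= ln(2.27/1.4183) / 9.38
= 0.0501 per day

0.0501 per day


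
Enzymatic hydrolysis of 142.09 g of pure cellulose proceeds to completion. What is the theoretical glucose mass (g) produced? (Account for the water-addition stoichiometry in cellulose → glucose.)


glucose = cellulose * 180/162
= 142.09 * 180/162
= 157.8778 g

157.8778 g


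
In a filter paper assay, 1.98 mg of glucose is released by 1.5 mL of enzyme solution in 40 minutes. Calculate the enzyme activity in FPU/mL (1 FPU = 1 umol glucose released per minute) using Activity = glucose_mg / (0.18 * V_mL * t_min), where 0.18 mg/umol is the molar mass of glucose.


Activity = glucose_mg / (0.18 mg/umol * V_mL * t_min)
= 1.98 / (0.18 * 1.5 * 40)
= 0.1833 FPU/mL

0.1833 FPU/mL


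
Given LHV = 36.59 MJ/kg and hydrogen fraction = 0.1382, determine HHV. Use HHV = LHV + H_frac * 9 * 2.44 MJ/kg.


HHV = LHV + H_frac * 9 * 2.44
= 36.59 + 0.1382 * 9 * 2.44
= 39.6249 MJ/kg

39.6249 MJ/kg


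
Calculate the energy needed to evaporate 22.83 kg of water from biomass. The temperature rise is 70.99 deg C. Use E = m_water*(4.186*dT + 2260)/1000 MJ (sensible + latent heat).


E = m_water * (4.186 * dT + 2260) / 1000
= 22.83 * (4.186 * 70.99 + 2260) / 1000
= 58.3801 MJ

58.3801 MJ


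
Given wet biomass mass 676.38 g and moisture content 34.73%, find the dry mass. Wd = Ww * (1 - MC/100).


Wd = Ww * (1 - MC/100)
= 676.38 * (1 - 34.73/100)
= 441.4732 g

441.4732 g


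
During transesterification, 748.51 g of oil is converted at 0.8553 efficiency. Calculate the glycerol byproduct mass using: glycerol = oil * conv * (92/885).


glycerol = oil * conv * (92/885)
= 748.51 * 0.8553 * 92 / 885
= 66.5519 g

66.5519 g


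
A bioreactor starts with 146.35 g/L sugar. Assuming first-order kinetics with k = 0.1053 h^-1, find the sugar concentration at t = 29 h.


S = S0 * exp(-k * t)
S = 146.35 * exp(-0.1053 * 29)
S = 6.9054 g/L

6.9054 g/L


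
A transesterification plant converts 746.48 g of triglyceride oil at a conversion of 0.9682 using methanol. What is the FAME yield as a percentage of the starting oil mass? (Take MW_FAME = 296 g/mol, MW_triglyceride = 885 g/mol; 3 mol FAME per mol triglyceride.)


m_FAME = oil * conv * (3 * 296 / 885) = oil * conv * (888/885)
= 746.48 * 0.9682 * 888 / 885
= 725.1919 g
Y = m_FAME / oil * 100 = conv * (888/885) * 100
= 0.9682 * 888 / 885 * 100
= 97.15%

97.15%


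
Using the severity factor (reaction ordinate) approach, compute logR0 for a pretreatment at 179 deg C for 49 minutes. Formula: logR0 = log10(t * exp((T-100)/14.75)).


logR0 = log10(t * exp((T - 100) / 14.75))
= log10(49 * exp((179 - 100) / 14.75))
= 4.0162

4.0162


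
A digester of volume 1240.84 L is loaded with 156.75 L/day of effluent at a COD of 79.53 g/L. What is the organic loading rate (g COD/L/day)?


OLR = Q * S / V
= 156.75 * 79.53 / 1240.84
= 10.0467 g/L/day

10.0467 g/L/day


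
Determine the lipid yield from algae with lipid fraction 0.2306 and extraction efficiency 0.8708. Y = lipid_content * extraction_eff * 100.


Y = lipid_content * extraction_eff * 100
= 0.2306 * 0.8708 * 100
= 20.0806%

20.0806%


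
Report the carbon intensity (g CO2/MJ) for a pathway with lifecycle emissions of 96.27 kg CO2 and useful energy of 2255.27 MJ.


CI = CO2 * 1000 / E
= 96.27 * 1000 / 2255.27
= 42.6867 g CO2/MJ

42.6867 g CO2/MJ


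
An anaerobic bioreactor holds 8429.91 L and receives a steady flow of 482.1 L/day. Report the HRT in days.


HRT = V / Q
= 8429.91 / 482.1
= 17.4858 days

17.4858 days


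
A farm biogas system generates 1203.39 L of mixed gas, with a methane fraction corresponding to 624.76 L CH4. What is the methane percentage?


CH4% = V_CH4 / V_total * 100
= 624.76 / 1203.39 * 100
= 51.9167%

51.9167%


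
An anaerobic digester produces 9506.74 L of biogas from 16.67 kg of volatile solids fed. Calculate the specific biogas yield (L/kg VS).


Y = V / VS
= 9506.74 / 16.67
= 570.2903 L/kg VS

570.2903 L/kg VS


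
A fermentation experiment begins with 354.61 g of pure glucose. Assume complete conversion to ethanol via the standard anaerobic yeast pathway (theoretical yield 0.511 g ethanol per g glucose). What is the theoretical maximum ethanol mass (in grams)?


Theoretical ethanol yield: m_EtOH = 0.511 * m_glucose
m_EtOH = 0.511 * 354.61 = 181.2057 g

181.2057 g
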